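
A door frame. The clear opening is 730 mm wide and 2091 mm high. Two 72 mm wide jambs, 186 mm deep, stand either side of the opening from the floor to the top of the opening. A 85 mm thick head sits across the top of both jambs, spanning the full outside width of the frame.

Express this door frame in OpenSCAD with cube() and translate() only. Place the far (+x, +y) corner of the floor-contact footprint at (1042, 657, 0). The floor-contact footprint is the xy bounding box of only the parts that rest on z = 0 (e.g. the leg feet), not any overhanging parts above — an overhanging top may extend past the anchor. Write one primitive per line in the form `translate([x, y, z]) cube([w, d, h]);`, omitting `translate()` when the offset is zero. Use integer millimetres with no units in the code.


translate([168, 471, 0]) cube([72, 186, 2091]);
translate([970, 471, 0]) cube([72, 186, 2091]);
translate([168, 471, 2091]) cube([874, 186, 85]);


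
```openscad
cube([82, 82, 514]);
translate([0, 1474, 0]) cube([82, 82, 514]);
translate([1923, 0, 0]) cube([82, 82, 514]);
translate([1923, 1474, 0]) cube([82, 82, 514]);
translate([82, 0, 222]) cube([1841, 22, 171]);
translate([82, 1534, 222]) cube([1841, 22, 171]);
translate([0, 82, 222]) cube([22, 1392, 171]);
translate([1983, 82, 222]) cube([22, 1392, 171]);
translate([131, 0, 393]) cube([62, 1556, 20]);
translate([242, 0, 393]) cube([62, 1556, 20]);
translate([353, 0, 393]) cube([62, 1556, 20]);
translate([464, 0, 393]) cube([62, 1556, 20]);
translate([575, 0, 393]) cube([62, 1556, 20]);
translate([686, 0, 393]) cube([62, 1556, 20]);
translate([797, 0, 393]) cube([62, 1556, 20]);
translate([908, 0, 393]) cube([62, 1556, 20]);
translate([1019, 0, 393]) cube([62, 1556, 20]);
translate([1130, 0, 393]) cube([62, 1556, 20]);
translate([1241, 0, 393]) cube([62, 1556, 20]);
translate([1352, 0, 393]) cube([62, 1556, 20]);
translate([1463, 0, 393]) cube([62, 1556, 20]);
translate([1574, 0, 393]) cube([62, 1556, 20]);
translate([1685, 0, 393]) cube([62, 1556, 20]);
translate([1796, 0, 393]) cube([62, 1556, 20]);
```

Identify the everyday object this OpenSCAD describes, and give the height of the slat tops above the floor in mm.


A bed frame. The slat-top height is 413 mm.

Four posts, four rails, and a row of slats — a bed frame. Slats sit on the rails at z = 222 + 171 = 393; with slat thickness 20, the top is 413 mm.


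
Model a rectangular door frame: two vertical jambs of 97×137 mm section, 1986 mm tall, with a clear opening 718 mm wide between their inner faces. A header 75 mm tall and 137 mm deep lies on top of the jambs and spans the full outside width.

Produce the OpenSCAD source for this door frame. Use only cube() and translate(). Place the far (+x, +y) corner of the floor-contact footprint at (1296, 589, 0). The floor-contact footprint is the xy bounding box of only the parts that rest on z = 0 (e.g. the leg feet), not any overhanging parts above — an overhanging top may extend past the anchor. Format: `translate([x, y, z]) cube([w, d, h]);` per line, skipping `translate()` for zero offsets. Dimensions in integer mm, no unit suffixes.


translate([384, 452, 0]) cube([97, 137, 1986]);
translate([1199, 452, 0]) cube([97, 137, 1986]);
translate([384, 452, 1986]) cube([912, 137, 75]);


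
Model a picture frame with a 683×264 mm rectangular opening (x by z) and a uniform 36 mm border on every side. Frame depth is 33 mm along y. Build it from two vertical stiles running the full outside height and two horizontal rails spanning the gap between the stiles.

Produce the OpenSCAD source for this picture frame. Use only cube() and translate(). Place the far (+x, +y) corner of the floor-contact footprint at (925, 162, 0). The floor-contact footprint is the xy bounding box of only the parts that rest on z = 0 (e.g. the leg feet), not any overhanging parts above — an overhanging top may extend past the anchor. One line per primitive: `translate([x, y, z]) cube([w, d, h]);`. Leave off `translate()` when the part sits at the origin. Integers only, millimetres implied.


translate([170, 129, 0]) cube([36, 33, 336]);
translate([889, 129, 0]) cube([36, 33, 336]);
translate([206, 129, 0]) cube([683, 33, 36]);
translate([206, 129, 300]) cube([683, 33, 36]);


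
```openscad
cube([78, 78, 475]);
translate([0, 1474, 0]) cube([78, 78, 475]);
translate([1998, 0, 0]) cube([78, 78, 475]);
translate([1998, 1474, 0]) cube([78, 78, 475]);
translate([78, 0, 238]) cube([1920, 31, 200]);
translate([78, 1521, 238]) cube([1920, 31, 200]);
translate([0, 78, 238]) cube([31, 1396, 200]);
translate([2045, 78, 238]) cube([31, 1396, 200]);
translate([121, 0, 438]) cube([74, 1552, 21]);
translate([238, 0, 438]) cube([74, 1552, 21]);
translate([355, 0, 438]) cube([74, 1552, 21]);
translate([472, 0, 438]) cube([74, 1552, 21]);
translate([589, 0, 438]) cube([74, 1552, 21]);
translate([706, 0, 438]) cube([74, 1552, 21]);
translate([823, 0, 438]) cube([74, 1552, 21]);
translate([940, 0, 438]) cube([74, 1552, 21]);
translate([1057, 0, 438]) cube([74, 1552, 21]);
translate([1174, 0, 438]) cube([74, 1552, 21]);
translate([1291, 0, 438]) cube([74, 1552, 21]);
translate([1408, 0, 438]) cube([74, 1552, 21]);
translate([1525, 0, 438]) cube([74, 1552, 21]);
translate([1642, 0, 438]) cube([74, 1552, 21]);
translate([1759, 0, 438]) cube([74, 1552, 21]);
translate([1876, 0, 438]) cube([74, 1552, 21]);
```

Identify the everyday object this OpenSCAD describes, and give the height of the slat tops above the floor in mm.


A bed frame. The slat-top height is 459 mm.

Four posts, four rails, and a row of slats — a bed frame. Slats sit on the rails at z = 238 + 200 = 438; with slat thickness 21, the top is 459 mm.


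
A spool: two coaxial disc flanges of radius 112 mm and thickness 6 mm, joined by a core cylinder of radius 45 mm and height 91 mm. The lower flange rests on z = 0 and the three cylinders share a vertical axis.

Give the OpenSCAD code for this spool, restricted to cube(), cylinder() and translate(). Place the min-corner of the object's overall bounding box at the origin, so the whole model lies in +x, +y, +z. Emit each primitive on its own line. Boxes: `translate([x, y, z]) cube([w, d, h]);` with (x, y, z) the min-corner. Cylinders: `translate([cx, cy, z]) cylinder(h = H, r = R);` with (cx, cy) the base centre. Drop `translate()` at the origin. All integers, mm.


translate([112, 112, 0]) cylinder(h = 6, r = 112);
translate([112, 112, 6]) cylinder(h = 91, r = 45);
translate([112, 112, 97]) cylinder(h = 6, r = 112);


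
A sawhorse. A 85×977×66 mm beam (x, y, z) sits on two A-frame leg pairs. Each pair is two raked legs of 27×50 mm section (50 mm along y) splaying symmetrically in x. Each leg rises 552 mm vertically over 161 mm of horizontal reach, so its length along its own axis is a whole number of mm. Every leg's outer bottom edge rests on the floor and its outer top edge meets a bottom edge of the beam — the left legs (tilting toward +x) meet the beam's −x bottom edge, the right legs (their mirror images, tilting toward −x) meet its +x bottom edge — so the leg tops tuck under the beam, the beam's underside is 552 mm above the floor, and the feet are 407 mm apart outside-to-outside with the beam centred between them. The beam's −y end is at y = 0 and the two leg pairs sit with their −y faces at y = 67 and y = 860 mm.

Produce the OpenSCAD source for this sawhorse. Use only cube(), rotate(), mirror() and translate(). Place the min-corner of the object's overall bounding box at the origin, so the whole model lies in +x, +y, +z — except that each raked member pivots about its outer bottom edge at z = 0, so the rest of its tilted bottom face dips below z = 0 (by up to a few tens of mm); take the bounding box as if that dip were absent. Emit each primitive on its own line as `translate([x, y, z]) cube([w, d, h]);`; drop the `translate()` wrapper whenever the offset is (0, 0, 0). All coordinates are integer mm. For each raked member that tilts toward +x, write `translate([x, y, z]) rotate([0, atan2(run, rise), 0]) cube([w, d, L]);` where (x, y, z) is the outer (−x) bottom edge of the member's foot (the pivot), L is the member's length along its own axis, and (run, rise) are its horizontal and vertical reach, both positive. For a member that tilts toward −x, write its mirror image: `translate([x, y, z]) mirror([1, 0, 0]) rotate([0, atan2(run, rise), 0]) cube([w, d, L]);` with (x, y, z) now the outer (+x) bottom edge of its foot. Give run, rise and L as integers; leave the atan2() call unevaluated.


// leg length = √(161² + 552²) = 575
// right-leg outer foot x = 2·161 + 85 = 407
// beam min-corner = (161, 0, 552)
translate([161, 0, 552]) cube([85, 977, 66]);
translate([0, 67, 0]) rotate([0, atan2(161, 552), 0]) cube([27, 50, 575]);
translate([407, 67, 0]) mirror([1, 0, 0]) rotate([0, atan2(161, 552), 0]) cube([27, 50, 575]);
translate([0, 860, 0]) rotate([0, atan2(161, 552), 0]) cube([27, 50, 575]);
translate([407, 860, 0]) mirror([1, 0, 0]) rotate([0, atan2(161, 552), 0]) cube([27, 50, 575]);


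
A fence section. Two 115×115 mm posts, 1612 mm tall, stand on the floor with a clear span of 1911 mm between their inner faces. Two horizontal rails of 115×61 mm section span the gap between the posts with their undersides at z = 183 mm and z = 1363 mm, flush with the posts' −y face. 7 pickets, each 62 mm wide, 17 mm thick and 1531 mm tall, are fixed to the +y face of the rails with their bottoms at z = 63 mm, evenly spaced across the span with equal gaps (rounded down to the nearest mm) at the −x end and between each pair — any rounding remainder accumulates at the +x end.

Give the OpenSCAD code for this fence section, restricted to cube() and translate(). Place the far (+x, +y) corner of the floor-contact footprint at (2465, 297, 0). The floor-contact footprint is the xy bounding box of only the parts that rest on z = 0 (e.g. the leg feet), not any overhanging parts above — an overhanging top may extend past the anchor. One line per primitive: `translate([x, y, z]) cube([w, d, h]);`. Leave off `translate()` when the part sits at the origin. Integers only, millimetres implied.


translate([324, 182, 0]) cube([115, 115, 1612]);
translate([2350, 182, 0]) cube([115, 115, 1612]);
translate([439, 182, 183]) cube([1911, 115, 61]);
translate([439, 182, 1363]) cube([1911, 115, 61]);
translate([623, 297, 63]) cube([62, 17, 1531]);
translate([869, 297, 63]) cube([62, 17, 1531]);
translate([1115, 297, 63]) cube([62, 17, 1531]);
translate([1361, 297, 63]) cube([62, 17, 1531]);
translate([1607, 297, 63]) cube([62, 17, 1531]);
translate([1853, 297, 63]) cube([62, 17, 1531]);
translate([2099, 297, 63]) cube([62, 17, 1531]);


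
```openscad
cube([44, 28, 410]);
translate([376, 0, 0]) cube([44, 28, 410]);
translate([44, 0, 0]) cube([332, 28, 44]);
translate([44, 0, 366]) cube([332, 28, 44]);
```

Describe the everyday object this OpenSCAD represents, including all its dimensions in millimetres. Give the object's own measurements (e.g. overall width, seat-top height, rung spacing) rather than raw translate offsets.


A rectangular picture frame lying in the x–z plane (depth along y). The opening is 332 mm wide (x) by 322 mm tall (z), surrounded by a border 44 mm wide on all four sides. The frame is 28 mm deep and is made of two full-height vertical stiles with two horizontal rails fitted between them.


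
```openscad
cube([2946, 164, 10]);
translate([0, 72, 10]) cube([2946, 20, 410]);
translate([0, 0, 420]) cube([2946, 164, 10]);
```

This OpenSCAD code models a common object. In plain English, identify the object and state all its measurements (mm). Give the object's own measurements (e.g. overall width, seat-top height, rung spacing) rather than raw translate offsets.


An I-beam lying along x, 2946 mm long. Overall section height 430 mm. Two flanges 164 mm wide (y) and 10 mm thick, one on the floor and one at the top; a web 20 mm thick runs between them, centred on the flange width.


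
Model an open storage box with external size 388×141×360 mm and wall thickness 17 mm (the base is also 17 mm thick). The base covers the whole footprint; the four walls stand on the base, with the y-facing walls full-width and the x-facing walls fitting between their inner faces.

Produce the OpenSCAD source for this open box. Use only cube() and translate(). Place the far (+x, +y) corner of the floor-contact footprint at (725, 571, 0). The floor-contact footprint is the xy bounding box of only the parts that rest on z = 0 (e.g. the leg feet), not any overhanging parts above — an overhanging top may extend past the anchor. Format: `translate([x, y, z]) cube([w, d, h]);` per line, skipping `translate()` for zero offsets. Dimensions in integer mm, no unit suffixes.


translate([337, 430, 0]) cube([388, 141, 17]);
translate([337, 430, 17]) cube([388, 17, 343]);
translate([337, 554, 17]) cube([388, 17, 343]);
translate([337, 447, 17]) cube([17, 107, 343]);
translate([708, 447, 17]) cube([17, 107, 343]);


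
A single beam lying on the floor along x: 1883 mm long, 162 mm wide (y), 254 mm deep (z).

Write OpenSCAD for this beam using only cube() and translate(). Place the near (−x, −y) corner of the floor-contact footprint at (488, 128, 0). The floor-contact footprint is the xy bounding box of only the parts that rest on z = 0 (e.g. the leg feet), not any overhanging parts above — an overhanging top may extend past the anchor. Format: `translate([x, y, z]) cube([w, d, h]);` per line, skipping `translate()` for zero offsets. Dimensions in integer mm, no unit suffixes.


translate([488, 128, 0]) cube([1883, 162, 254]);


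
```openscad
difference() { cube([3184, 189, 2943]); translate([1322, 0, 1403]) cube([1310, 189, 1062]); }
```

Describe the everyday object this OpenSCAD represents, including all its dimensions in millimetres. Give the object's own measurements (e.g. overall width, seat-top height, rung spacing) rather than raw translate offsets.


A wall 3184 mm long (x), 189 mm thick (y), 2943 mm tall, with a rectangular window opening cut through it. The opening is 1310 mm wide and 1062 mm tall; its sill is at z = 1403 mm and its near (−x) edge is 1322 mm from the wall's −x end. The opening passes through the full wall thickness.


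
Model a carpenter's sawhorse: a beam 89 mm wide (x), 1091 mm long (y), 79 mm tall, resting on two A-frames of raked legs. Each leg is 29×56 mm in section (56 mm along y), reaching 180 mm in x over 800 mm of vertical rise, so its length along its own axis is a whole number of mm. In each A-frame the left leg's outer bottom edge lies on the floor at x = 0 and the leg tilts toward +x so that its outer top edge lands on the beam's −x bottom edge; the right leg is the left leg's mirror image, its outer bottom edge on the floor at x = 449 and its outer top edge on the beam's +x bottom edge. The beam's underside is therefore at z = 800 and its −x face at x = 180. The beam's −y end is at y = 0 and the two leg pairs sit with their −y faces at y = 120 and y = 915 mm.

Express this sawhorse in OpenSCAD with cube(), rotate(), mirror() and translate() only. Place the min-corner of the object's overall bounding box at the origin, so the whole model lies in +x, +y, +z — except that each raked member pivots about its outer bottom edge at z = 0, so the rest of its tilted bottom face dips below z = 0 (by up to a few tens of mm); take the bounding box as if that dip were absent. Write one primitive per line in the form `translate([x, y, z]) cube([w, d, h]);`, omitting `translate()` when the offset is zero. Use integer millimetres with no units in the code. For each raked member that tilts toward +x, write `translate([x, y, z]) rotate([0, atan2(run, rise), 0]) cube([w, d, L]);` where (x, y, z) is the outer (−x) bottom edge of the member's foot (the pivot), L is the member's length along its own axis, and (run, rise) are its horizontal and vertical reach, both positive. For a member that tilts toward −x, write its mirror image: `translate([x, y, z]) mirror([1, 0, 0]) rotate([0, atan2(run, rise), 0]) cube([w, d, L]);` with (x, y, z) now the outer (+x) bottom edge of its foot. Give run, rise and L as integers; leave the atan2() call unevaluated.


translate([180, 0, 800]) cube([89, 1091, 79]);
translate([0, 120, 0]) rotate([0, atan2(180, 800), 0]) cube([29, 56, 820]);
translate([449, 120, 0]) mirror([1, 0, 0]) rotate([0, atan2(180, 800), 0]) cube([29, 56, 820]);
translate([0, 915, 0]) rotate([0, atan2(180, 800), 0]) cube([29, 56, 820]);
translate([449, 915, 0]) mirror([1, 0, 0]) rotate([0, atan2(180, 800), 0]) cube([29, 56, 820]);


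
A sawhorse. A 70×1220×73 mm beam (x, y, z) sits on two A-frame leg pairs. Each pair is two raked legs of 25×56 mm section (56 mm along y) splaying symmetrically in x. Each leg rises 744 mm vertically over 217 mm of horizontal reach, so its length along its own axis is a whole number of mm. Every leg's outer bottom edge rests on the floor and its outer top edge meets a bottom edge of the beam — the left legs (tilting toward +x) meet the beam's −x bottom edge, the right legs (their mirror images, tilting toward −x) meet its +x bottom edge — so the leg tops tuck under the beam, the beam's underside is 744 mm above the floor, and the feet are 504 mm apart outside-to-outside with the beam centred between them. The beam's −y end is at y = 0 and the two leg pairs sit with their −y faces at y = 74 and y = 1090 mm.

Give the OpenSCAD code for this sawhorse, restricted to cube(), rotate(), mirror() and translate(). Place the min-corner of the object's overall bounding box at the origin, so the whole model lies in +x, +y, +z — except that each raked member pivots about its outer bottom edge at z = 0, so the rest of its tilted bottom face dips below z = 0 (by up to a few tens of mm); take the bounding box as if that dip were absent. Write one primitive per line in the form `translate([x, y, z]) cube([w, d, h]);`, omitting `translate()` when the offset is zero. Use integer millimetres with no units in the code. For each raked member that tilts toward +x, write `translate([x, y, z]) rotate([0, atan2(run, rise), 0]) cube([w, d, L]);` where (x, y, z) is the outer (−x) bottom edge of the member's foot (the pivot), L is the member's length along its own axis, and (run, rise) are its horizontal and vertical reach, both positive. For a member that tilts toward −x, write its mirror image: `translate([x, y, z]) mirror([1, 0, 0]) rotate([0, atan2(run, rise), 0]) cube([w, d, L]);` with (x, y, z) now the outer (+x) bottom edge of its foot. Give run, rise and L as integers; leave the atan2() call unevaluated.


translate([217, 0, 744]) cube([70, 1220, 73]);
translate([0, 74, 0]) rotate([0, atan2(217, 744), 0]) cube([25, 56, 775]);
translate([504, 74, 0]) mirror([1, 0, 0]) rotate([0, atan2(217, 744), 0]) cube([25, 56, 775]);
translate([0, 1090, 0]) rotate([0, atan2(217, 744), 0]) cube([25, 56, 775]);
translate([504, 1090, 0]) mirror([1, 0, 0]) rotate([0, atan2(217, 744), 0]) cube([25, 56, 775]);


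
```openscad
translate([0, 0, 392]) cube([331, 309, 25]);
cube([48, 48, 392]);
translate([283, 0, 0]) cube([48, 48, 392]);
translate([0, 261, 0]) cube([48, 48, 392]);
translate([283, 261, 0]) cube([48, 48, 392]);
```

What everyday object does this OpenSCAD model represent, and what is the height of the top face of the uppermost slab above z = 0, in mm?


A stool. The seat height is 417 mm.

A 331×309×25 slab at z = 392 on four corner posts — a stool. The seat top is 392 + 25 = 417 mm.


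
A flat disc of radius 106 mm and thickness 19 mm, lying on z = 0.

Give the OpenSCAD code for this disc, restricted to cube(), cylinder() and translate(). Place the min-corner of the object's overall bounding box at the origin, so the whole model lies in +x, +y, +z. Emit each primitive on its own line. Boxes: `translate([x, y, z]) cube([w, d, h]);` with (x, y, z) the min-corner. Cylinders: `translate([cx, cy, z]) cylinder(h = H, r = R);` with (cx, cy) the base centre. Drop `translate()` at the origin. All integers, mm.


translate([106, 106, 0]) cylinder(h = 19, r = 106);


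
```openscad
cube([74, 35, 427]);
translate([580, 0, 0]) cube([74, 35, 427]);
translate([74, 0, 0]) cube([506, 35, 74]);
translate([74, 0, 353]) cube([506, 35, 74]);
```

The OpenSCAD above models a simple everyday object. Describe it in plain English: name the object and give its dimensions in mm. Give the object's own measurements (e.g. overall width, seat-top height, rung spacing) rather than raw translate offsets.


A rectangular picture frame lying in the x–z plane (depth along y). The opening is 506 mm wide (x) by 279 mm tall (z), surrounded by a border 74 mm wide on all four sides. The frame is 35 mm deep and is made of two full-height vertical stiles with two horizontal rails fitted between them.


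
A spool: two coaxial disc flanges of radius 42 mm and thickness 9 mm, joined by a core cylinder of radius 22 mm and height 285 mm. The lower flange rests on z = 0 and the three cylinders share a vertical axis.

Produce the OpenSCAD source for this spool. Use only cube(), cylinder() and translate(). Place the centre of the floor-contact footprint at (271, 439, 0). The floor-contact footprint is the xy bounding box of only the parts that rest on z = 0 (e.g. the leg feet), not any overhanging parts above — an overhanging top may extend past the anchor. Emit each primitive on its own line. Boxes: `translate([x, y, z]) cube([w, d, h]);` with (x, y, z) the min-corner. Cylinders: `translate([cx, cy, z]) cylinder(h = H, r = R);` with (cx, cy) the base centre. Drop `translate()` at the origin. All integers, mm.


translate([271, 439, 0]) cylinder(h = 9, r = 42);
translate([271, 439, 9]) cylinder(h = 285, r = 22);
translate([271, 439, 294]) cylinder(h = 9, r = 42);


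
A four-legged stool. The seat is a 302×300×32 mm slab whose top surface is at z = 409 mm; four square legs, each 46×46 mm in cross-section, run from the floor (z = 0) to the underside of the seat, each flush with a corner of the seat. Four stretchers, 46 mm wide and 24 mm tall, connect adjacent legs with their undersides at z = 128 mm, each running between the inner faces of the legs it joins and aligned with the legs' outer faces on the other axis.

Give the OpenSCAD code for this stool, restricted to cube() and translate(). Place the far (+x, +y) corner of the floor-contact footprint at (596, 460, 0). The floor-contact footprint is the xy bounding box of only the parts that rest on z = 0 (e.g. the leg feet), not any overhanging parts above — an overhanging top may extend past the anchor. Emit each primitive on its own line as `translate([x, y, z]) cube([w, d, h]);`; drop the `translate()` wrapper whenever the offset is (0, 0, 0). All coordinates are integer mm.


translate([294, 160, 377]) cube([302, 300, 32]);
translate([294, 160, 0]) cube([46, 46, 377]);
translate([550, 160, 0]) cube([46, 46, 377]);
translate([294, 414, 0]) cube([46, 46, 377]);
translate([550, 414, 0]) cube([46, 46, 377]);
translate([340, 160, 128]) cube([210, 46, 24]);
translate([340, 414, 128]) cube([210, 46, 24]);
translate([294, 206, 128]) cube([46, 208, 24]);
translate([550, 206, 128]) cube([46, 208, 24]);


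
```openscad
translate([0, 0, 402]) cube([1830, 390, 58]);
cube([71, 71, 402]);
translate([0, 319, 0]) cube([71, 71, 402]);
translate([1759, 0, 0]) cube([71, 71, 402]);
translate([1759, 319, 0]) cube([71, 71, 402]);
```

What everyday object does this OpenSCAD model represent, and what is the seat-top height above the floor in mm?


A bench. The seat-top height is 460 mm.

A long slab on four corner posts — a bench. The slab sits at z = 402 with thickness 58, so the top is 402 + 58 = 460 mm.


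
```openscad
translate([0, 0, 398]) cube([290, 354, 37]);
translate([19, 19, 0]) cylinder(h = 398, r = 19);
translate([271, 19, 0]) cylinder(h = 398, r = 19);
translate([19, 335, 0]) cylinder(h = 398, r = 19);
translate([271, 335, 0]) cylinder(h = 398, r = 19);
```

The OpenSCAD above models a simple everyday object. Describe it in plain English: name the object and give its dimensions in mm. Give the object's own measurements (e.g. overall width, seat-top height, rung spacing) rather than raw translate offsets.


A four-legged stool. The seat is a 290×354×37 mm slab whose top surface is at z = 435 mm; four round legs, each 38 mm in diameter, run from the floor (z = 0) to the underside of the seat, each leg's axis is inset half a diameter from the nearest pair of seat edges (so the leg's bounding box is flush with the corner).


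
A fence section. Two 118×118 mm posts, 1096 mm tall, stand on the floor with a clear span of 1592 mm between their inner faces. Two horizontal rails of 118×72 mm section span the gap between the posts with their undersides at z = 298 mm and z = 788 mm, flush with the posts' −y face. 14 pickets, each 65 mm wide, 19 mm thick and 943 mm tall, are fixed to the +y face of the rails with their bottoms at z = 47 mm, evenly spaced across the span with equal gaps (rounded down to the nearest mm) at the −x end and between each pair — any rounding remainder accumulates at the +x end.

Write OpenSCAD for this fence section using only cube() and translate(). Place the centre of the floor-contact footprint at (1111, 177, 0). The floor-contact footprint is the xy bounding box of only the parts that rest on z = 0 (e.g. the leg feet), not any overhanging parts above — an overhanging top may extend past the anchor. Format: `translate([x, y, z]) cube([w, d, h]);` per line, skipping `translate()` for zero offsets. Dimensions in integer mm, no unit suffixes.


translate([197, 118, 0]) cube([118, 118, 1096]);
translate([1907, 118, 0]) cube([118, 118, 1096]);
translate([315, 118, 298]) cube([1592, 118, 72]);
translate([315, 118, 788]) cube([1592, 118, 72]);
translate([360, 236, 47]) cube([65, 19, 943]);
translate([470, 236, 47]) cube([65, 19, 943]);
translate([580, 236, 47]) cube([65, 19, 943]);
translate([690, 236, 47]) cube([65, 19, 943]);
translate([800, 236, 47]) cube([65, 19, 943]);
translate([910, 236, 47]) cube([65, 19, 943]);
translate([1020, 236, 47]) cube([65, 19, 943]);
translate([1130, 236, 47]) cube([65, 19, 943]);
translate([1240, 236, 47]) cube([65, 19, 943]);
translate([1350, 236, 47]) cube([65, 19, 943]);
translate([1460, 236, 47]) cube([65, 19, 943]);
translate([1570, 236, 47]) cube([65, 19, 943]);
translate([1680, 236, 47]) cube([65, 19, 943]);
translate([1790, 236, 47]) cube([65, 19, 943]);


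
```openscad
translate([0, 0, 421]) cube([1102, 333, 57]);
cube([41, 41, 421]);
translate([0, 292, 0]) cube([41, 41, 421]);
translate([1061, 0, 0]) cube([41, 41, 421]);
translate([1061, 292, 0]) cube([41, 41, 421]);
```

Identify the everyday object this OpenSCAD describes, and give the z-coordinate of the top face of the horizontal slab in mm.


A bench. The seat-top height is 478 mm.

A long slab on four corner posts — a bench. The slab sits at z = 421 with thickness 57, so the top is 421 + 57 = 478 mm.


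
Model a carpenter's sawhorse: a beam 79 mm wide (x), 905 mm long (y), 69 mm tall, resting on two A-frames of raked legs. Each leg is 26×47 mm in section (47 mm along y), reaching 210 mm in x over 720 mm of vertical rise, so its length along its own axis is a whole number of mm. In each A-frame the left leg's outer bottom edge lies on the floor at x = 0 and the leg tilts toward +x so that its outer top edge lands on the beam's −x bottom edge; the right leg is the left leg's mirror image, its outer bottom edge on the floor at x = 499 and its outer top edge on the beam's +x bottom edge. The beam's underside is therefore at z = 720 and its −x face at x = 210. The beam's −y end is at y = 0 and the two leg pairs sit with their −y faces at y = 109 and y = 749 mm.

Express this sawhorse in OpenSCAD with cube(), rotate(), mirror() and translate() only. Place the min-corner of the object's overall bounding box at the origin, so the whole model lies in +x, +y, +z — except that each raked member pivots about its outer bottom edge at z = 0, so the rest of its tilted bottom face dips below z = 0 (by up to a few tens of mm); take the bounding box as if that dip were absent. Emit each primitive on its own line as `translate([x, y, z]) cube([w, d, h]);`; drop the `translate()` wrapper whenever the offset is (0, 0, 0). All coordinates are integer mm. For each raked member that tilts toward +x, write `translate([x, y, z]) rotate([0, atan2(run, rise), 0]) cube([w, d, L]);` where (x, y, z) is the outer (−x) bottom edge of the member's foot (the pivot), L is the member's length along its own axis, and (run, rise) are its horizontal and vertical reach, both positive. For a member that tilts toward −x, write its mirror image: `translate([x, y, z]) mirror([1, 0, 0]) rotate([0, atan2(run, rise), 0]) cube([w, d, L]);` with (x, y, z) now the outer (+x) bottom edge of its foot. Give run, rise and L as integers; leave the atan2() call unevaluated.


// leg length = √(210² + 720²) = 750
// right-leg outer foot x = 2·210 + 79 = 499
// beam min-corner = (210, 0, 720)
translate([210, 0, 720]) cube([79, 905, 69]);
translate([0, 109, 0]) rotate([0, atan2(210, 720), 0]) cube([26, 47, 750]);
translate([499, 109, 0]) mirror([1, 0, 0]) rotate([0, atan2(210, 720), 0]) cube([26, 47, 750]);
translate([0, 749, 0]) rotate([0, atan2(210, 720), 0]) cube([26, 47, 750]);
translate([499, 749, 0]) mirror([1, 0, 0]) rotate([0, atan2(210, 720), 0]) cube([26, 47, 750]);


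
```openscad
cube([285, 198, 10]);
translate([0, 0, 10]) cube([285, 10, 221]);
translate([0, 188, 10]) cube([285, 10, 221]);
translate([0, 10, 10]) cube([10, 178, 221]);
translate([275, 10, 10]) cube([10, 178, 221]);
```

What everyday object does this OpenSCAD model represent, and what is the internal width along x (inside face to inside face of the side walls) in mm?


An open box. The internal width is 265 mm.

A 285×198 base slab with four walls standing on it — an open box. The base is 285 mm wide and the walls are 10 mm thick, so the internal width is 285 − 2 × 10 = 265 mm.


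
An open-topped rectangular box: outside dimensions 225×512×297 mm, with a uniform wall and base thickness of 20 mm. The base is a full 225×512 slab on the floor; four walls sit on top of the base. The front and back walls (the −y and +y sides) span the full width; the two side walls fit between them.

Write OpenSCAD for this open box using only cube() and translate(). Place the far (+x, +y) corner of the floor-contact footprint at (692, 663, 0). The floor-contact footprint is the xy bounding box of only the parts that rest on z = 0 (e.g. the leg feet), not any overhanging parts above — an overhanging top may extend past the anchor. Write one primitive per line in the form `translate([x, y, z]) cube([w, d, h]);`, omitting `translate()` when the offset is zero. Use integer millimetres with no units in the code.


translate([467, 151, 0]) cube([225, 512, 20]);
translate([467, 151, 20]) cube([225, 20, 277]);
translate([467, 643, 20]) cube([225, 20, 277]);
translate([467, 171, 20]) cube([20, 472, 277]);
translate([672, 171, 20]) cube([20, 472, 277]);


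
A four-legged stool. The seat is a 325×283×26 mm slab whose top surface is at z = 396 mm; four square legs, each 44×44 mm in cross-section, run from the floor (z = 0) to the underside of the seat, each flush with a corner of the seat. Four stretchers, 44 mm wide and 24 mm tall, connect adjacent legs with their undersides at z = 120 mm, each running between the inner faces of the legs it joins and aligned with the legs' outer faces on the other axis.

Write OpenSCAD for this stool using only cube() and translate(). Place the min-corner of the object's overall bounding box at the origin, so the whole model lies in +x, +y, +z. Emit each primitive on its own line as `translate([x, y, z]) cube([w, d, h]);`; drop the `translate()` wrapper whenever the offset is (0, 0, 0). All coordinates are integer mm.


// leg_h = 396 - 26 = 370
// stretcher span = 325 - 2*44 = 237
translate([0, 0, 370]) cube([325, 283, 26]);
cube([44, 44, 370]);
translate([281, 0, 0]) cube([44, 44, 370]);
translate([0, 239, 0]) cube([44, 44, 370]);
translate([281, 239, 0]) cube([44, 44, 370]);
translate([44, 0, 120]) cube([237, 44, 24]);
translate([44, 239, 120]) cube([237, 44, 24]);
translate([0, 44, 120]) cube([44, 195, 24]);
translate([281, 44, 120]) cube([44, 195, 24]);


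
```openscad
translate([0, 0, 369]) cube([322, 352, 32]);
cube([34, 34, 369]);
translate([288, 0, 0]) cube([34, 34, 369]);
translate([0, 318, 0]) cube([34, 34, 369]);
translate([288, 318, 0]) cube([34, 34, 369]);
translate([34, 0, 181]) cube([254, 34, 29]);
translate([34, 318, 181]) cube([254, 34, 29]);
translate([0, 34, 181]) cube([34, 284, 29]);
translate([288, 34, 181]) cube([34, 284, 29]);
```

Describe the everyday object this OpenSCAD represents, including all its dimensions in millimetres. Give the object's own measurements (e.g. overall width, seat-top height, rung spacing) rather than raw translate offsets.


A four-legged stool. The seat is a 322×352×32 mm slab whose top surface is at z = 401 mm; four square legs, each 34×34 mm in cross-section, run from the floor (z = 0) to the underside of the seat, each flush with a corner of the seat. Four stretchers, 34 mm wide and 29 mm tall, connect adjacent legs with their undersides at z = 181 mm, each running between the inner faces of the legs it joins and aligned with the legs' outer faces on the other axis.


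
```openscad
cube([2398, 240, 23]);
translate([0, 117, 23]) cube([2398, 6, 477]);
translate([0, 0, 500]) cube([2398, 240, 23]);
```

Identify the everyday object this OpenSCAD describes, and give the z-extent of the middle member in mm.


An I-beam. The web height is 477 mm.

Two wide flanges with a thin centred web — an I-beam. Overall 523 mm minus two 23 mm flanges gives a web of 523 − 2·23 = 477 mm.


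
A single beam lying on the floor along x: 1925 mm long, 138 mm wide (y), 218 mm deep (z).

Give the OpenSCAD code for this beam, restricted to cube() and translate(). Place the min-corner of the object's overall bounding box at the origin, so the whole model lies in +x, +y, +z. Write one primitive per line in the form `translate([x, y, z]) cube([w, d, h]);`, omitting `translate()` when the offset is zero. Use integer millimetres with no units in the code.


cube([1925, 138, 218]);


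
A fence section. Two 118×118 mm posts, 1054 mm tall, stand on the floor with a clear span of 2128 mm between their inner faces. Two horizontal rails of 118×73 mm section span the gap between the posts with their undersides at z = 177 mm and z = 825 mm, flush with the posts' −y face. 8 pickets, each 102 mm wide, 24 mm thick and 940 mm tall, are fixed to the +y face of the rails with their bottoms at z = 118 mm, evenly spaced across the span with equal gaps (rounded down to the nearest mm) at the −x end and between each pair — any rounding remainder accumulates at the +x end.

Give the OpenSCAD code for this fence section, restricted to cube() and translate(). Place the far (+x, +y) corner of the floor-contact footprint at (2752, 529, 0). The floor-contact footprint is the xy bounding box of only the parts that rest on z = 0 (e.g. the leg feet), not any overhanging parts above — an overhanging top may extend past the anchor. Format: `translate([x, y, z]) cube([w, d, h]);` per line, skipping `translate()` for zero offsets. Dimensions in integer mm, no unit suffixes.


translate([388, 411, 0]) cube([118, 118, 1054]);
translate([2634, 411, 0]) cube([118, 118, 1054]);
translate([506, 411, 177]) cube([2128, 118, 73]);
translate([506, 411, 825]) cube([2128, 118, 73]);
translate([651, 529, 118]) cube([102, 24, 940]);
translate([898, 529, 118]) cube([102, 24, 940]);
translate([1145, 529, 118]) cube([102, 24, 940]);
translate([1392, 529, 118]) cube([102, 24, 940]);
translate([1639, 529, 118]) cube([102, 24, 940]);
translate([1886, 529, 118]) cube([102, 24, 940]);
translate([2133, 529, 118]) cube([102, 24, 940]);
translate([2380, 529, 118]) cube([102, 24, 940]);


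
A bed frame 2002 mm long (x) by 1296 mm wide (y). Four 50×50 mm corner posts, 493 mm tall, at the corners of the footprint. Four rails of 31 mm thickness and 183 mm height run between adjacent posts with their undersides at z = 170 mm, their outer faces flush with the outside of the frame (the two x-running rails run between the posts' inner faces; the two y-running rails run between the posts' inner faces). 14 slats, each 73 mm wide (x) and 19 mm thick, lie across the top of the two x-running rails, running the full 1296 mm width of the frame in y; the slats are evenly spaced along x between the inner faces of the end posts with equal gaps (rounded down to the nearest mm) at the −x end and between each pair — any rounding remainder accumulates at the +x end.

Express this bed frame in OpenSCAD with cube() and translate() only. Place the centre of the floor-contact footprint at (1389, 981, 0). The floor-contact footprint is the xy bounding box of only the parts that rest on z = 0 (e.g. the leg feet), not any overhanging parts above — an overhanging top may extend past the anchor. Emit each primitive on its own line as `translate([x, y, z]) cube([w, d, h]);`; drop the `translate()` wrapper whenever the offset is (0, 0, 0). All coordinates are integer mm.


translate([388, 333, 0]) cube([50, 50, 493]);
translate([388, 1579, 0]) cube([50, 50, 493]);
translate([2340, 333, 0]) cube([50, 50, 493]);
translate([2340, 1579, 0]) cube([50, 50, 493]);
translate([438, 333, 170]) cube([1902, 31, 183]);
translate([438, 1598, 170]) cube([1902, 31, 183]);
translate([388, 383, 170]) cube([31, 1196, 183]);
translate([2359, 383, 170]) cube([31, 1196, 183]);
translate([496, 333, 353]) cube([73, 1296, 19]);
translate([627, 333, 353]) cube([73, 1296, 19]);
translate([758, 333, 353]) cube([73, 1296, 19]);
translate([889, 333, 353]) cube([73, 1296, 19]);
translate([1020, 333, 353]) cube([73, 1296, 19]);
translate([1151, 333, 353]) cube([73, 1296, 19]);
translate([1282, 333, 353]) cube([73, 1296, 19]);
translate([1413, 333, 353]) cube([73, 1296, 19]);
translate([1544, 333, 353]) cube([73, 1296, 19]);
translate([1675, 333, 353]) cube([73, 1296, 19]);
translate([1806, 333, 353]) cube([73, 1296, 19]);
translate([1937, 333, 353]) cube([73, 1296, 19]);
translate([2068, 333, 353]) cube([73, 1296, 19]);
translate([2199, 333, 353]) cube([73, 1296, 19]);


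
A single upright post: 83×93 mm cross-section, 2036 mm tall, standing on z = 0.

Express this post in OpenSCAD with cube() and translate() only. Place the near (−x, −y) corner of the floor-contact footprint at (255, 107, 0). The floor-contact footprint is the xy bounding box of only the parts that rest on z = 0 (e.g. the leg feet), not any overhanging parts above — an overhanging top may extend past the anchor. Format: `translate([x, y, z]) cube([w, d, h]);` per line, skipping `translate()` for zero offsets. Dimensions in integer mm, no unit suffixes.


translate([255, 107, 0]) cube([83, 93, 2036]);


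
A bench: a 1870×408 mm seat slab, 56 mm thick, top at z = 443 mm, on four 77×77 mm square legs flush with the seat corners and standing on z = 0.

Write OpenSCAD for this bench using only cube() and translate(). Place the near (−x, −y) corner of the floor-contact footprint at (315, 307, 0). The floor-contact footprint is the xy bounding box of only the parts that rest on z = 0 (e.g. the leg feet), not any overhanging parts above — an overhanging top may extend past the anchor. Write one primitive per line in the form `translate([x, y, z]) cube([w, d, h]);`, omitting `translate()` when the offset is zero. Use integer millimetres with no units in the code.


// leg_h = 443 − 56 = 387
translate([315, 307, 387]) cube([1870, 408, 56]);
translate([315, 307, 0]) cube([77, 77, 387]);
translate([315, 638, 0]) cube([77, 77, 387]);
translate([2108, 307, 0]) cube([77, 77, 387]);
translate([2108, 638, 0]) cube([77, 77, 387]);


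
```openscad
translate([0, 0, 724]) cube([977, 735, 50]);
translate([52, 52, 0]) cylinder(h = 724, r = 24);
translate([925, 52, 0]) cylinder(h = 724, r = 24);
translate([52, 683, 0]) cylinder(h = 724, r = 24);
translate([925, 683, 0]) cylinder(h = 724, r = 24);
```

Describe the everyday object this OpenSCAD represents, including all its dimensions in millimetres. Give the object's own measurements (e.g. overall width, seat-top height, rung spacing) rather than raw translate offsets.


A table: top 977 mm (x) × 735 mm (y), 50 mm thick, upper face at z = 774 mm, on four round legs of 48 mm diameter, each leg's bounding box inset 28 mm from the nearest pair of top edges from z = 0 to the bottom of the top.
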